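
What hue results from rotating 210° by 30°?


New hue = (H + rotation) mod 360
New hue = (210 + 30) mod 360
= 240 mod 360
= 240°


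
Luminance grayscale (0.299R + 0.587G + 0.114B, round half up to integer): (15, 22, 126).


Gray = 0.299×R + 0.587×G + 0.114×B
Gray = 0.299×15 + 0.587×22 + 0.114×126
Gray = 4.485 + 12.914 + 14.364
Gray = 31.763 → round half up → 32
Gray = 32


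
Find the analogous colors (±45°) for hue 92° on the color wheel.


Base hue: 92°
Left analog: (92 - 45) mod 360 = 47°
Right analog: (92 + 45) mod 360 = 137°
Analogous hues = 47° and 137°


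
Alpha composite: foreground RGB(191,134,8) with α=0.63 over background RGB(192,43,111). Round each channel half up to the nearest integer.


C = α×F + (1-α)×B, with 1-α = 0.37
R: 0.63×191 + 0.37×192 = 120.33 + 71.04 = 191.37 → 191
G: 0.63×134 + 0.37×43 = 84.42 + 15.91 = 100.33 → 100
B: 0.63×8 + 0.37×111 = 5.04 + 41.07 = 46.11 → 46
= RGB(191, 100, 46)


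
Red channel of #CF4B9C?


Color: #CF4B9C
R = CF = 207
G = 4B = 75
B = 9C = 156
Red = 207


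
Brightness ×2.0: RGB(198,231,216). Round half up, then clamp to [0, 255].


Multiply each channel by 2.0, round half up, clamp to [0, 255]
R: 198×2.0 = 396 → clamp → 255
G: 231×2.0 = 462 → clamp → 255
B: 216×2.0 = 432 → clamp → 255
= RGB(255, 255, 255)


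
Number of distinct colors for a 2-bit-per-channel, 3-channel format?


Total bits = 2 bits/channel × 3 channels = 6 bits
Distinct colors = 2^6
= 64 colors


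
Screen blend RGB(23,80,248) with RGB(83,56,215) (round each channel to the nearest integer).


Screen: C = 255 - (255-A)×(255-B)/255, rounded to nearest integer
R: 255 - (255-23)×(255-83)/255 = 255 - 39904/255 ≈ 255 - 156.486 = 98.514 → 99
G: 255 - (255-80)×(255-56)/255 = 255 - 34825/255 ≈ 255 - 136.569 = 118.431 → 118
B: 255 - (255-248)×(255-215)/255 = 255 - 280/255 ≈ 255 - 1.098 = 253.902 → 254
= RGB(99, 118, 254)


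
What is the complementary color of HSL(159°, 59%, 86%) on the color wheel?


Complement = opposite side of color wheel = hue + 180°
H' = (159 + 180) mod 360 = 339°
S and L unchanged.
= HSL(339°, 59%, 86%)


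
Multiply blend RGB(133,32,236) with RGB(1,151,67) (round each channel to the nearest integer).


Multiply: C = A×B/255, rounded to nearest integer
R: 133×1/255 = 133/255 ≈ 0.522 → 1
G: 32×151/255 = 4832/255 ≈ 18.949 → 19
B: 236×67/255 = 15812/255 ≈ 62.008 → 62
= RGB(1, 19, 62)


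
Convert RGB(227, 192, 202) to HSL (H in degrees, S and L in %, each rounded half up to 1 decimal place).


Normalize: R'=227/255≈0.8902, G'=192/255≈0.7529, B'=202/255≈0.7922
Max=227/255, Min=192/255, Δ=Max-Min=35/255
L = (Max+Min)/2 = (227+192)/510 = 419/510 = 0.82156… → L = 82.2%
L > 0.5 → S = Δ/(2-Max-Min) = 35/(510-227-192) = 35/91 = 0.38461… → S = 38.5%
(the 1/255 factors cancel in S and H, so raw channel differences can be used)
Max is R' → H = 60 × (((G-B)/Δ) mod 6) = 60 × (((192-202)/35) mod 6)
  (-10)/35 = -0.2857…; negative, so add 6 → 5.7142…
  H = 60 × 5.7142… = 342.857…° → H = 342.9°
= HSL(342.9°, 38.5%, 82.2%)


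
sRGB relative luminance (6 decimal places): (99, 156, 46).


Linearize each channel (sRGB transfer function): c = v/255; c_lin = c/12.92 if c ≤ 0.04045, else ((c+0.055)/1.055)^2.4
  R: 99/255 ≈ 0.388235 > 0.04045 → ((0.388235+0.055)/1.055)^2.4 ≈ 0.124772
  G: 156/255 ≈ 0.611765 > 0.04045 → ((0.611765+0.055)/1.055)^2.4 ≈ 0.332452
  B: 46/255 ≈ 0.180392 > 0.04045 → ((0.180392+0.055)/1.055)^2.4 ≈ 0.027321
R_lin = 0.124772, G_lin = 0.332452, B_lin = 0.027321
L = 0.2126×R + 0.7152×G + 0.0722×B
L = 0.2126×0.124772 + 0.7152×0.332452 + 0.0722×0.027321
L ≈ 0.266268


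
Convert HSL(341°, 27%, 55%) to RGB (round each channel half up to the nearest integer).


H=341°, S=0.27, L=0.55
C = (1-|2L-1|)×S = (1-|0.10|)×0.27 = 0.243
H' = H/60 = 341/60 ≈ 5.6833; X = C×(1-|H' mod 2 - 1|) = 0.07695
m = L - C/2 = 0.55 - 0.1215 = 0.4285
Sector ⌊H'⌋ = 5 → (R',G',B') = (0.243, 0.0, 0.07695)
RGB = ((R'+m)×255, (G'+m)×255, (B'+m)×255) = (171.2325, 109.2675, 128.88975)
Round half up → RGB(171, 109, 129)


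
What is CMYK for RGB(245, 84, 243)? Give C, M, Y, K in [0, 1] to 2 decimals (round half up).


R'=245/255≈0.9608, G'=84/255≈0.3294, B'=243/255≈0.9529
K = 1 - max(R',G',B') = 1 - 245/255 = 10/255 = 0.03921… → 0.04
(1-R'-K)/(1-K) simplifies to (max-R)/max with max = 245:
C = (245-245)/245 = 0/245 = 0 → 0.00
M = (245-84)/245 = 161/245 = 0.65714… → 0.66
Y = (245-243)/245 = 2/245 = 0.00816… → 0.01
= CMYK(0.00, 0.66, 0.01, 0.04)


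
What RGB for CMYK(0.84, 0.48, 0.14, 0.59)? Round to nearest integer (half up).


R = 255 × (1-C) × (1-K) = 255 × 0.16 × 0.41 = 16.728 → 17
G = 255 × (1-M) × (1-K) = 255 × 0.52 × 0.41 = 54.366 → 54
B = 255 × (1-Y) × (1-K) = 255 × 0.86 × 0.41 = 89.913 → 90
= RGB(17, 54, 90)


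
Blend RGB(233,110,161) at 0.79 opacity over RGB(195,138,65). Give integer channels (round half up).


C = α×F + (1-α)×B, with 1-α = 0.21
R: 0.79×233 + 0.21×195 = 184.07 + 40.95 = 225.02 → 225
G: 0.79×110 + 0.21×138 = 86.90 + 28.98 = 115.88 → 116
B: 0.79×161 + 0.21×65 = 127.19 + 13.65 = 140.84 → 141
= RGB(225, 116, 141)


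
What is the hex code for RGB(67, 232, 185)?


R = 67 → 43 (hex)
G = 232 → E8 (hex)
B = 185 → B9 (hex)
Hex = #43E8B9


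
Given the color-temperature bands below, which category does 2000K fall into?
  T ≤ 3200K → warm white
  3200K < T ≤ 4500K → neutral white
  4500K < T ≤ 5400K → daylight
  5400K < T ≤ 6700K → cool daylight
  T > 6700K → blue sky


Temperature: 2000K
2000K ≤ 3200K → warm white
Classification: warm white


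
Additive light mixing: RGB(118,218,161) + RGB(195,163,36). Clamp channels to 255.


Additive: each channel = min(255, C₁+C₂)
R: 118+195 = 313 → 255
G: 218+163 = 381 → 255
B: 161+36 = 197 → 197
= RGB(255, 255, 197)


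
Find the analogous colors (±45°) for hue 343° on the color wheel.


Base hue: 343°
Left analog: (343 - 45) mod 360 = 298°
Right analog: (343 + 45) mod 360 = 28°
Analogous hues = 298° and 28°


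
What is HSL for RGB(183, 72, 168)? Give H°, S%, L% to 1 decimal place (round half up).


Normalize: R'=183/255≈0.7176, G'=72/255≈0.2824, B'=168/255≈0.6588
Max=183/255, Min=72/255, Δ=Max-Min=111/255
L = (Max+Min)/2 = (183+72)/510 = 255/510 = 0.5 → L = 50.0%
L ≤ 0.5 → S = Δ/(Max+Min) = 111/(183+72) = 111/255 = 0.43529… → S = 43.5%
(the 1/255 factors cancel in S and H, so raw channel differences can be used)
Max is R' → H = 60 × (((G-B)/Δ) mod 6) = 60 × (((72-168)/111) mod 6)
  (-96)/111 = -0.8648…; negative, so add 6 → 5.1351…
  H = 60 × 5.1351… = 308.108…° → H = 308.1°
= HSL(308.1°, 43.5%, 50.0%)


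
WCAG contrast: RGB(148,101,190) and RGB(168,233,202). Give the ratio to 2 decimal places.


Linearize each sRGB channel c=v/255: c/12.92 if c ≤ 0.04045 else ((c+0.055)/1.055)^2.4
L = 0.2126×R_lin + 0.7152×G_lin + 0.0722×B_lin
Color 1 (148,101,190):
  R=148: 148/255≈0.5804 > 0.04045 → ((0.5804+0.055)/1.055)^2.4 ≈ 0.29614
  G=101: 101/255≈0.3961 > 0.04045 → ((0.3961+0.055)/1.055)^2.4 ≈ 0.13014
  B=190: 190/255≈0.7451 > 0.04045 → ((0.7451+0.055)/1.055)^2.4 ≈ 0.51492
  L1 = 0.2126×0.29614 + 0.7152×0.13014 + 0.0722×0.51492 ≈ 0.19321
Color 2 (168,233,202):
  R=168: 168/255≈0.6588 > 0.04045 → ((0.6588+0.055)/1.055)^2.4 ≈ 0.39157
  G=233: 233/255≈0.9137 > 0.04045 → ((0.9137+0.055)/1.055)^2.4 ≈ 0.81485
  B=202: 202/255≈0.7922 > 0.04045 → ((0.7922+0.055)/1.055)^2.4 ≈ 0.59062
  L2 = 0.2126×0.39157 + 0.7152×0.81485 + 0.0722×0.59062 ≈ 0.70867
Lighter = 0.70867, Darker = 0.19321
Ratio = (L_lighter + 0.05) / (L_darker + 0.05)
Ratio = (0.70867 + 0.05) / (0.19321 + 0.05) = 0.75867 / 0.24321 ≈ 3.1194
Ratio ≈ 3.12:1


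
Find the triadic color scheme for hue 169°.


Triadic: equally spaced at 120° intervals
H1 = 169°
H2 = (169 + 120) mod 360 = 289°
H3 = (169 + 240) mod 360 = 49°
Triadic = 169°, 289°, 49°


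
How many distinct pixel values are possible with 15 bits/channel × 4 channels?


Total bits = 15 bits/channel × 4 channels = 60 bits
Distinct pixel values = 2^60
= 1,152,921,504,606,846,976 pixel values


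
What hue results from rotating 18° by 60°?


New hue = (H + rotation) mod 360
New hue = (18 + 60) mod 360
= 78 mod 360
= 78°


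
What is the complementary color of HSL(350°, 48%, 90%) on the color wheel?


Complement = opposite side of color wheel = hue + 180°
H' = (350 + 180) mod 360 = 170°
S and L unchanged.
= HSL(170°, 48%, 90%)


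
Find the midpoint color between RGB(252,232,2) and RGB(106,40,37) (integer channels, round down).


Midpoint: each channel = ⌊(C₁+C₂)/2⌋
R: ⌊(252+106)/2⌋ = 179
G: ⌊(232+40)/2⌋ = 136
B: ⌊(2+37)/2⌋ = 19
= RGB(179, 136, 19)


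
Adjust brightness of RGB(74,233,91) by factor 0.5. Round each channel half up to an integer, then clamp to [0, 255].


Multiply each channel by 0.5, round half up, clamp to [0, 255]
R: 74×0.5 = 37
G: 233×0.5 = 116.5 → round → 117
B: 91×0.5 = 45.5 → round → 46
= RGB(37, 117, 46)


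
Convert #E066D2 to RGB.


E0 → 224 (R)
66 → 102 (G)
D2 → 210 (B)
= RGB(224, 102, 210)


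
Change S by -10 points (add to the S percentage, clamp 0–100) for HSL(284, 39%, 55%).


Original S = 39%
Adjustment = -10 percentage points
New S = 39 + (-10) = 29
Clamp to [0, 100] → 29
= HSL(284°, 29%, 55%)


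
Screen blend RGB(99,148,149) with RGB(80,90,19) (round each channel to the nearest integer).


Screen: C = 255 - (255-A)×(255-B)/255, rounded to nearest integer
R: 255 - (255-99)×(255-80)/255 = 255 - 27300/255 ≈ 255 - 107.059 = 147.941 → 148
G: 255 - (255-148)×(255-90)/255 = 255 - 17655/255 ≈ 255 - 69.235 = 185.765 → 186
B: 255 - (255-149)×(255-19)/255 = 255 - 25016/255 ≈ 255 - 98.102 = 156.898 → 157
= RGB(148, 186, 157)


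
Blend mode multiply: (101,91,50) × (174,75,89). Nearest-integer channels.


Multiply: C = A×B/255, rounded to nearest integer
R: 101×174/255 = 17574/255 ≈ 68.918 → 69
G: 91×75/255 = 6825/255 ≈ 26.765 → 27
B: 50×89/255 = 4450/255 ≈ 17.451 → 17
= RGB(69, 27, 17)


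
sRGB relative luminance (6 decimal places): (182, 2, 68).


Linearize each channel (sRGB transfer function): c = v/255; c_lin = c/12.92 if c ≤ 0.04045, else ((c+0.055)/1.055)^2.4
  R: 182/255 ≈ 0.713725 > 0.04045 → ((0.713725+0.055)/1.055)^2.4 ≈ 0.467784
  G: 2/255 ≈ 0.007843 ≤ 0.04045 → 0.007843/12.92 ≈ 0.000607
  B: 68/255 ≈ 0.266667 > 0.04045 → ((0.266667+0.055)/1.055)^2.4 ≈ 0.057805
R_lin = 0.467784, G_lin = 0.000607, B_lin = 0.057805
L = 0.2126×R + 0.7152×G + 0.0722×B
L = 0.2126×0.467784 + 0.7152×0.000607 + 0.0722×0.057805
L ≈ 0.104059


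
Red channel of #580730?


Color: #580730
R = 58 = 88
G = 07 = 7
B = 30 = 48
Red = 88


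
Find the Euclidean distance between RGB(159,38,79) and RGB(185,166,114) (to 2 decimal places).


d = √[(R₁-R₂)² + (G₁-G₂)² + (B₁-B₂)²]
d = √[(159-185)² + (38-166)² + (79-114)²]
d = √[676 + 16384 + 1225]
d = √18285
d ≈ 135.22


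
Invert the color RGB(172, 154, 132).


Invert: (255-R, 255-G, 255-B)
R: 255-172 = 83
G: 255-154 = 101
B: 255-132 = 123
= RGB(83, 101, 123)


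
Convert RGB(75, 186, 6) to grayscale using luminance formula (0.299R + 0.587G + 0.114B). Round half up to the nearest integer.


Gray = 0.299×R + 0.587×G + 0.114×B
Gray = 0.299×75 + 0.587×186 + 0.114×6
Gray = 22.425 + 109.182 + 0.684
Gray = 132.291 → round half up → 132
Gray = 132


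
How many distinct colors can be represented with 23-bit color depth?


Colors = 2^bits = 2^23
= 8,388,608 colors


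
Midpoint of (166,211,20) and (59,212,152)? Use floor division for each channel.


Midpoint: each channel = ⌊(C₁+C₂)/2⌋
R: ⌊(166+59)/2⌋ = 112
G: ⌊(211+212)/2⌋ = 211
B: ⌊(20+152)/2⌋ = 86
= RGB(112, 211, 86)


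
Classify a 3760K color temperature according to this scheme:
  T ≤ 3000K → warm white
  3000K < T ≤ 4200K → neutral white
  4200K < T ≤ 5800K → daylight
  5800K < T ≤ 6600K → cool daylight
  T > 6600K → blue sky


Temperature: 3760K
3000K < 3760K ≤ 4200K → neutral white
Classification: neutral white


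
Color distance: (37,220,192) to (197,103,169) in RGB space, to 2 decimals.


d = √[(R₁-R₂)² + (G₁-G₂)² + (B₁-B₂)²]
d = √[(37-197)² + (220-103)² + (192-169)²]
d = √[25600 + 13689 + 529]
d = √39818
d ≈ 199.54


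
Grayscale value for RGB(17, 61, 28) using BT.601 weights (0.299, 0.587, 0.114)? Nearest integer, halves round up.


Gray = 0.299×R + 0.587×G + 0.114×B
Gray = 0.299×17 + 0.587×61 + 0.114×28
Gray = 5.083 + 35.807 + 3.192
Gray = 44.082 → round half up → 44
Gray = 44


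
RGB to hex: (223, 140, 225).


R = 223 → DF (hex)
G = 140 → 8C (hex)
B = 225 → E1 (hex)
Hex = #DF8CE1


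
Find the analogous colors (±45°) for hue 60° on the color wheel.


Base hue: 60°
Left analog: (60 - 45) mod 360 = 15°
Right analog: (60 + 45) mod 360 = 105°
Analogous hues = 15° and 105°


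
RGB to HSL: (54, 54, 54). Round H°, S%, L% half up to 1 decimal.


Normalize: R'=54/255≈0.2118, G'=54/255≈0.2118, B'=54/255≈0.2118
Max=54/255, Min=54/255, Δ=Max-Min=0/255
L = (Max+Min)/2 = (54+54)/510 = 108/510 = 0.21176… → L = 21.2%
Δ=0 → S=0, H=0
= HSL(0.0°, 0.0%, 21.2%)


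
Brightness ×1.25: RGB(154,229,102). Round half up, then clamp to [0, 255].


Multiply each channel by 1.25, round half up, clamp to [0, 255]
R: 154×1.25 = 192.5 → round → 193
G: 229×1.25 = 286.25 → round → 286 → clamp → 255
B: 102×1.25 = 127.5 → round → 128
= RGB(193, 255, 128)


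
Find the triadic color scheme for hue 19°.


Triadic: equally spaced at 120° intervals
H1 = 19°
H2 = (19 + 120) mod 360 = 139°
H3 = (19 + 240) mod 360 = 259°
Triadic = 19°, 139°, 259°


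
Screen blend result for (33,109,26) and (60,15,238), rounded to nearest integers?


Screen: C = 255 - (255-A)×(255-B)/255, rounded to nearest integer
R: 255 - (255-33)×(255-60)/255 = 255 - 43290/255 ≈ 255 - 169.765 = 85.235 → 85
G: 255 - (255-109)×(255-15)/255 = 255 - 35040/255 ≈ 255 - 137.412 = 117.588 → 118
B: 255 - (255-26)×(255-238)/255 = 255 - 3893/255 ≈ 255 - 15.267 = 239.733 → 240
= RGB(85, 118, 240)


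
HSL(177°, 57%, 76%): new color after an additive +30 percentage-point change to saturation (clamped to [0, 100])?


Original S = 57%
Adjustment = +30 percentage points
New S = 57 + (30) = 87
Clamp to [0, 100] → 87
= HSL(177°, 87%, 76%)


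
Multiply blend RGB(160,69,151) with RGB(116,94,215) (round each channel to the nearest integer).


Multiply: C = A×B/255, rounded to nearest integer
R: 160×116/255 = 18560/255 ≈ 72.784 → 73
G: 69×94/255 = 6486/255 ≈ 25.435 → 25
B: 151×215/255 = 32465/255 ≈ 127.314 → 127
= RGB(73, 25, 127)


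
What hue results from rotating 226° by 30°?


New hue = (H + rotation) mod 360
New hue = (226 + 30) mod 360
= 256 mod 360
= 256°


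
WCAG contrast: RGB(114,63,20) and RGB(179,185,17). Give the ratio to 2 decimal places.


Linearize each sRGB channel c=v/255: c/12.92 if c ≤ 0.04045 else ((c+0.055)/1.055)^2.4
L = 0.2126×R_lin + 0.7152×G_lin + 0.0722×B_lin
Color 1 (114,63,20):
  R=114: 114/255≈0.4471 > 0.04045 → ((0.4471+0.055)/1.055)^2.4 ≈ 0.16827
  G=63: 63/255≈0.2471 > 0.04045 → ((0.2471+0.055)/1.055)^2.4 ≈ 0.04971
  B=20: 20/255≈0.0784 > 0.04045 → ((0.0784+0.055)/1.055)^2.4 ≈ 0.00700
  L1 = 0.2126×0.16827 + 0.7152×0.04971 + 0.0722×0.00700 ≈ 0.07183
Color 2 (179,185,17):
  R=179: 179/255≈0.7020 > 0.04045 → ((0.7020+0.055)/1.055)^2.4 ≈ 0.45079
  G=185: 185/255≈0.7255 > 0.04045 → ((0.7255+0.055)/1.055)^2.4 ≈ 0.48515
  B=17: 17/255≈0.0667 > 0.04045 → ((0.0667+0.055)/1.055)^2.4 ≈ 0.00561
  L2 = 0.2126×0.45079 + 0.7152×0.48515 + 0.0722×0.00561 ≈ 0.44322
Lighter = 0.44322, Darker = 0.07183
Ratio = (L_lighter + 0.05) / (L_darker + 0.05)
Ratio = (0.44322 + 0.05) / (0.07183 + 0.05) = 0.49322 / 0.12183 ≈ 4.0485
Ratio ≈ 4.05:1


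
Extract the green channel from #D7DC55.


Color: #D7DC55
R = D7 = 215
G = DC = 220
B = 55 = 85
Green = 220


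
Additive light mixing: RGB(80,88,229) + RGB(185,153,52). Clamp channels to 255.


Additive: each channel = min(255, C₁+C₂)
R: 80+185 = 265 → 255
G: 88+153 = 241 → 241
B: 229+52 = 281 → 255
= RGB(255, 241, 255)


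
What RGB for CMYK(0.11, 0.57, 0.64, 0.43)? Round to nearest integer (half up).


R = 255 × (1-C) × (1-K) = 255 × 0.89 × 0.57 = 129.3615 → 129
G = 255 × (1-M) × (1-K) = 255 × 0.43 × 0.57 = 62.5005 → 63
B = 255 × (1-Y) × (1-K) = 255 × 0.36 × 0.57 = 52.326 → 52
= RGB(129, 63, 52)


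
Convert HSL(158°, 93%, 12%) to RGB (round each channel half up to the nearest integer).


H=158°, S=0.93, L=0.12
C = (1-|2L-1|)×S = (1-|-0.76|)×0.93 = 0.2232
H' = H/60 = 158/60 ≈ 2.6333; X = C×(1-|H' mod 2 - 1|) = 0.14136
m = L - C/2 = 0.12 - 0.1116 = 0.0084
Sector ⌊H'⌋ = 2 → (R',G',B') = (0.0, 0.2232, 0.14136)
RGB = ((R'+m)×255, (G'+m)×255, (B'+m)×255) = (2.142, 59.058, 38.1888)
Round half up → RGB(2, 59, 38)


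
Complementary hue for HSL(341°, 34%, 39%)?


Complement = opposite side of color wheel = hue + 180°
H' = (341 + 180) mod 360 = 161°
S and L unchanged.
= HSL(161°, 34%, 39%)


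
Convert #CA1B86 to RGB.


CA → 202 (R)
1B → 27 (G)
86 → 134 (B)
= RGB(202, 27, 134)


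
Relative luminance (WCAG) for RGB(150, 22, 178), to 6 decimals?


Linearize each channel (sRGB transfer function): c = v/255; c_lin = c/12.92 if c ≤ 0.04045, else ((c+0.055)/1.055)^2.4
  R: 150/255 ≈ 0.588235 > 0.04045 → ((0.588235+0.055)/1.055)^2.4 ≈ 0.304987
  G: 22/255 ≈ 0.086275 > 0.04045 → ((0.086275+0.055)/1.055)^2.4 ≈ 0.008023
  B: 178/255 ≈ 0.698039 > 0.04045 → ((0.698039+0.055)/1.055)^2.4 ≈ 0.445201
R_lin = 0.304987, G_lin = 0.008023, B_lin = 0.445201
L = 0.2126×R + 0.7152×G + 0.0722×B
L = 0.2126×0.304987 + 0.7152×0.008023 + 0.0722×0.445201
L ≈ 0.102722


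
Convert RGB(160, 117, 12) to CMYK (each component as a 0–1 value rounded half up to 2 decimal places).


R'=160/255≈0.6275, G'=117/255≈0.4588, B'=12/255≈0.0471
K = 1 - max(R',G',B') = 1 - 160/255 = 95/255 = 0.37254… → 0.37
(1-R'-K)/(1-K) simplifies to (max-R)/max with max = 160:
C = (160-160)/160 = 0/160 = 0 → 0.00
M = (160-117)/160 = 43/160 = 0.26875 → 0.27
Y = (160-12)/160 = 148/160 = 0.925 → 0.93
= CMYK(0.00, 0.27, 0.93, 0.37)


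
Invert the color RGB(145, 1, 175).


Invert: (255-R, 255-G, 255-B)
R: 255-145 = 110
G: 255-1 = 254
B: 255-175 = 80
= RGB(110, 254, 80)


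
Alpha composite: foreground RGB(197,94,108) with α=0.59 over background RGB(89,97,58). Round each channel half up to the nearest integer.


C = α×F + (1-α)×B, with 1-α = 0.41
R: 0.59×197 + 0.41×89 = 116.23 + 36.49 = 152.72 → 153
G: 0.59×94 + 0.41×97 = 55.46 + 39.77 = 95.23 → 95
B: 0.59×108 + 0.41×58 = 63.72 + 23.78 = 87.50 → 88
= RGB(153, 95, 88)


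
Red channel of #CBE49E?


Color: #CBE49E
R = CB = 203
G = E4 = 228
B = 9E = 158
Red = 203


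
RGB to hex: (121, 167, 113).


R = 121 → 79 (hex)
G = 167 → A7 (hex)
B = 113 → 71 (hex)
Hex = #79A771


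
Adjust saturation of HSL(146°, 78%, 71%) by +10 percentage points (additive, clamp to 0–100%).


Original S = 78%
Adjustment = +10 percentage points
New S = 78 + (10) = 88
Clamp to [0, 100] → 88
= HSL(146°, 88%, 71%)


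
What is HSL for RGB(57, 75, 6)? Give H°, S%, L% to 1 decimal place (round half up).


Normalize: R'=57/255≈0.2235, G'=75/255≈0.2941, B'=6/255≈0.0235
Max=75/255, Min=6/255, Δ=Max-Min=69/255
L = (Max+Min)/2 = (75+6)/510 = 81/510 = 0.15882… → L = 15.9%
L ≤ 0.5 → S = Δ/(Max+Min) = 69/(75+6) = 69/81 = 0.85185… → S = 85.2%
(the 1/255 factors cancel in S and H, so raw channel differences can be used)
Max is G' → H = 60 × ((B-R)/Δ + 2) = 60 × ((6-57)/69 + 2)
  -51/69 + 2 = -0.7391… + 2 = 1.2608…
  H = 60 × 1.2608… = 75.652…° → H = 75.7°
= HSL(75.7°, 85.2%, 15.9%)


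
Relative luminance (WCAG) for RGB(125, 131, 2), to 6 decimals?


Linearize each channel (sRGB transfer function): c = v/255; c_lin = c/12.92 if c ≤ 0.04045, else ((c+0.055)/1.055)^2.4
  R: 125/255 ≈ 0.490196 > 0.04045 → ((0.490196+0.055)/1.055)^2.4 ≈ 0.205079
  G: 131/255 ≈ 0.513725 > 0.04045 → ((0.513725+0.055)/1.055)^2.4 ≈ 0.226966
  B: 2/255 ≈ 0.007843 ≤ 0.04045 → 0.007843/12.92 ≈ 0.000607
R_lin = 0.205079, G_lin = 0.226966, B_lin = 0.000607
L = 0.2126×R + 0.7152×G + 0.0722×B
L = 0.2126×0.205079 + 0.7152×0.226966 + 0.0722×0.000607
L ≈ 0.205970


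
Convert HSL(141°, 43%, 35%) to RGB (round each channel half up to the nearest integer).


H=141°, S=0.43, L=0.35
C = (1-|2L-1|)×S = (1-|-0.30|)×0.43 = 0.301
H' = H/60 = 141/60 ≈ 2.3500; X = C×(1-|H' mod 2 - 1|) = 0.10535
m = L - C/2 = 0.35 - 0.1505 = 0.1995
Sector ⌊H'⌋ = 2 → (R',G',B') = (0.0, 0.301, 0.10535)
RGB = ((R'+m)×255, (G'+m)×255, (B'+m)×255) = (50.8725, 127.6275, 77.73675)
Round half up → RGB(51, 128, 78)


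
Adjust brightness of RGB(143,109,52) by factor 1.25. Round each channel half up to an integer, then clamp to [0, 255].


Multiply each channel by 1.25, round half up, clamp to [0, 255]
R: 143×1.25 = 178.75 → round → 179
G: 109×1.25 = 136.25 → round → 136
B: 52×1.25 = 65
= RGB(179, 136, 65)


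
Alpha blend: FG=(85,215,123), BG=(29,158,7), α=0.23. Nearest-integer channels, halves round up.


C = α×F + (1-α)×B, with 1-α = 0.77
R: 0.23×85 + 0.77×29 = 19.55 + 22.33 = 41.88 → 42
G: 0.23×215 + 0.77×158 = 49.45 + 121.66 = 171.11 → 171
B: 0.23×123 + 0.77×7 = 28.29 + 5.39 = 33.68 → 34
= RGB(42, 171, 34)


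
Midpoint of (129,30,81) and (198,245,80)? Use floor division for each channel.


Midpoint: each channel = ⌊(C₁+C₂)/2⌋
R: ⌊(129+198)/2⌋ = 163
G: ⌊(30+245)/2⌋ = 137
B: ⌊(81+80)/2⌋ = 80
= RGB(163, 137, 80)


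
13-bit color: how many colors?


Colors = 2^bits = 2^13
= 8,192 colors


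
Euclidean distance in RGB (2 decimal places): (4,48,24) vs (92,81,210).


d = √[(R₁-R₂)² + (G₁-G₂)² + (B₁-B₂)²]
d = √[(4-92)² + (48-81)² + (24-210)²]
d = √[7744 + 1089 + 34596]
d = √43429
d ≈ 208.40


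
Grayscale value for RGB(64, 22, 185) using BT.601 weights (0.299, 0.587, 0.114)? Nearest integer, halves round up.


Gray = 0.299×R + 0.587×G + 0.114×B
Gray = 0.299×64 + 0.587×22 + 0.114×185
Gray = 19.136 + 12.914 + 21.090
Gray = 53.140 → round half up → 53
Gray = 53


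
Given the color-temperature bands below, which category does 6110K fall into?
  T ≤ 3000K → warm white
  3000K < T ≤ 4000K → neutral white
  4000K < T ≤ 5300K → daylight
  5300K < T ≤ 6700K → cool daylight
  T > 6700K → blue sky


Temperature: 6110K
5300K < 6110K ≤ 6700K → cool daylight
Classification: cool daylight


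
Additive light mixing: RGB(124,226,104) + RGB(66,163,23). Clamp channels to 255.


Additive: each channel = min(255, C₁+C₂)
R: 124+66 = 190 → 190
G: 226+163 = 389 → 255
B: 104+23 = 127 → 127
= RGB(190, 255, 127)


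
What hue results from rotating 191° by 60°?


New hue = (H + rotation) mod 360
New hue = (191 + 60) mod 360
= 251 mod 360
= 251°


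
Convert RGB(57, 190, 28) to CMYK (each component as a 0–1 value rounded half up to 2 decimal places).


R'=57/255≈0.2235, G'=190/255≈0.7451, B'=28/255≈0.1098
K = 1 - max(R',G',B') = 1 - 190/255 = 65/255 = 0.25490… → 0.25
(1-R'-K)/(1-K) simplifies to (max-R)/max with max = 190:
C = (190-57)/190 = 133/190 = 0.7 → 0.70
M = (190-190)/190 = 0/190 = 0 → 0.00
Y = (190-28)/190 = 162/190 = 0.85263… → 0.85
= CMYK(0.70, 0.00, 0.85, 0.25)


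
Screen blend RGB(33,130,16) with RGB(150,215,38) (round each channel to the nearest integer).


Screen: C = 255 - (255-A)×(255-B)/255, rounded to nearest integer
R: 255 - (255-33)×(255-150)/255 = 255 - 23310/255 ≈ 255 - 91.412 = 163.588 → 164
G: 255 - (255-130)×(255-215)/255 = 255 - 5000/255 ≈ 255 - 19.608 = 235.392 → 235
B: 255 - (255-16)×(255-38)/255 = 255 - 51863/255 ≈ 255 - 203.384 = 51.616 → 52
= RGB(164, 235, 52)


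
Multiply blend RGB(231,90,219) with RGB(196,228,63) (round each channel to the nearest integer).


Multiply: C = A×B/255, rounded to nearest integer
R: 231×196/255 = 45276/255 ≈ 177.553 → 178
G: 90×228/255 = 20520/255 ≈ 80.471 → 80
B: 219×63/255 = 13797/255 ≈ 54.106 → 54
= RGB(178, 80, 54)


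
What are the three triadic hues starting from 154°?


Triadic: equally spaced at 120° intervals
H1 = 154°
H2 = (154 + 120) mod 360 = 274°
H3 = (154 + 240) mod 360 = 34°
Triadic = 154°, 274°, 34°


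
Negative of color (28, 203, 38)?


Invert: (255-R, 255-G, 255-B)
R: 255-28 = 227
G: 255-203 = 52
B: 255-38 = 217
= RGB(227, 52, 217)


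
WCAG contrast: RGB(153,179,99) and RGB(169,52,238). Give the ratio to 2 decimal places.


Linearize each sRGB channel c=v/255: c/12.92 if c ≤ 0.04045 else ((c+0.055)/1.055)^2.4
L = 0.2126×R_lin + 0.7152×G_lin + 0.0722×B_lin
Color 1 (153,179,99):
  R=153: 153/255≈0.6000 > 0.04045 → ((0.6000+0.055)/1.055)^2.4 ≈ 0.31855
  G=179: 179/255≈0.7020 > 0.04045 → ((0.7020+0.055)/1.055)^2.4 ≈ 0.45079
  B=99: 99/255≈0.3882 > 0.04045 → ((0.3882+0.055)/1.055)^2.4 ≈ 0.12477
  L1 = 0.2126×0.31855 + 0.7152×0.45079 + 0.0722×0.12477 ≈ 0.39913
Color 2 (169,52,238):
  R=169: 169/255≈0.6627 > 0.04045 → ((0.6627+0.055)/1.055)^2.4 ≈ 0.39676
  G=52: 52/255≈0.2039 > 0.04045 → ((0.2039+0.055)/1.055)^2.4 ≈ 0.03434
  B=238: 238/255≈0.9333 > 0.04045 → ((0.9333+0.055)/1.055)^2.4 ≈ 0.85499
  L2 = 0.2126×0.39676 + 0.7152×0.03434 + 0.0722×0.85499 ≈ 0.17064
Lighter = 0.39913, Darker = 0.17064
Ratio = (L_lighter + 0.05) / (L_darker + 0.05)
Ratio = (0.39913 + 0.05) / (0.17064 + 0.05) = 0.44913 / 0.22064 ≈ 2.0356
Ratio ≈ 2.04:1


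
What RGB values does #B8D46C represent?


B8 → 184 (R)
D4 → 212 (G)
6C → 108 (B)
= RGB(184, 212, 108)


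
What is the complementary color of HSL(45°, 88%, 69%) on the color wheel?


Complement = opposite side of color wheel = hue + 180°
H' = (45 + 180) mod 360 = 225°
S and L unchanged.
= HSL(225°, 88%, 69%)


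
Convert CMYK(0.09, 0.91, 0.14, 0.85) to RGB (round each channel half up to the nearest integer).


R = 255 × (1-C) × (1-K) = 255 × 0.91 × 0.15 = 34.8075 → 35
G = 255 × (1-M) × (1-K) = 255 × 0.09 × 0.15 = 3.4425 → 3
B = 255 × (1-Y) × (1-K) = 255 × 0.86 × 0.15 = 32.895 → 33
= RGB(35, 3, 33)


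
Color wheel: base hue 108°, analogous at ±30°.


Base hue: 108°
Left analog: (108 - 30) mod 360 = 78°
Right analog: (108 + 30) mod 360 = 138°
Analogous hues = 78° and 138°


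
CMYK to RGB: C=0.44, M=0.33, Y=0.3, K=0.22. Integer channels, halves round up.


R = 255 × (1-C) × (1-K) = 255 × 0.56 × 0.78 = 111.384 → 111
G = 255 × (1-M) × (1-K) = 255 × 0.67 × 0.78 = 133.263 → 133
B = 255 × (1-Y) × (1-K) = 255 × 0.70 × 0.78 = 139.23 → 139
= RGB(111, 133, 139)


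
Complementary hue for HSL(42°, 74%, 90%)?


Complement = opposite side of color wheel = hue + 180°
H' = (42 + 180) mod 360 = 222°
S and L unchanged.
= HSL(222°, 74%, 90%)


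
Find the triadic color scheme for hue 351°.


Triadic: equally spaced at 120° intervals
H1 = 351°
H2 = (351 + 120) mod 360 = 111°
H3 = (351 + 240) mod 360 = 231°
Triadic = 351°, 111°, 231°


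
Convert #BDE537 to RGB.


BD → 189 (R)
E5 → 229 (G)
37 → 55 (B)
= RGB(189, 229, 55)


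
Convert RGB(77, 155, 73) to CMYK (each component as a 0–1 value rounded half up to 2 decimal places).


R'=77/255≈0.3020, G'=155/255≈0.6078, B'=73/255≈0.2863
K = 1 - max(R',G',B') = 1 - 155/255 = 100/255 = 0.39215… → 0.39
(1-R'-K)/(1-K) simplifies to (max-R)/max with max = 155:
C = (155-77)/155 = 78/155 = 0.50322… → 0.50
M = (155-155)/155 = 0/155 = 0 → 0.00
Y = (155-73)/155 = 82/155 = 0.52903… → 0.53
= CMYK(0.50, 0.00, 0.53, 0.39)


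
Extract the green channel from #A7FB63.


Color: #A7FB63
R = A7 = 167
G = FB = 251
B = 63 = 99
Green = 251


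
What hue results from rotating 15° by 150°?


New hue = (H + rotation) mod 360
New hue = (15 + 150) mod 360
= 165 mod 360
= 165°


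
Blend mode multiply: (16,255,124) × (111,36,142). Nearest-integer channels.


Multiply: C = A×B/255, rounded to nearest integer
R: 16×111/255 = 1776/255 ≈ 6.965 → 7
G: 255×36/255 = 9180/255 ≈ 36.000 → 36
B: 124×142/255 = 17608/255 ≈ 69.051 → 69
= RGB(7, 36, 69)


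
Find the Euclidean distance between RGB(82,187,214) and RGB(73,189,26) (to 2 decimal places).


d = √[(R₁-R₂)² + (G₁-G₂)² + (B₁-B₂)²]
d = √[(82-73)² + (187-189)² + (214-26)²]
d = √[81 + 4 + 35344]
d = √35429
d ≈ 188.23


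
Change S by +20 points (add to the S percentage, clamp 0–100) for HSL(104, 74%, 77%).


Original S = 74%
Adjustment = +20 percentage points
New S = 74 + (20) = 94
Clamp to [0, 100] → 94
= HSL(104°, 94%, 77%)


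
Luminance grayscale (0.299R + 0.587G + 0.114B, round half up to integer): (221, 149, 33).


Gray = 0.299×R + 0.587×G + 0.114×B
Gray = 0.299×221 + 0.587×149 + 0.114×33
Gray = 66.079 + 87.463 + 3.762
Gray = 157.304 → round half up → 157
Gray = 157


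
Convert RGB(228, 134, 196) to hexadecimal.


R = 228 → E4 (hex)
G = 134 → 86 (hex)
B = 196 → C4 (hex)
Hex = #E486C4


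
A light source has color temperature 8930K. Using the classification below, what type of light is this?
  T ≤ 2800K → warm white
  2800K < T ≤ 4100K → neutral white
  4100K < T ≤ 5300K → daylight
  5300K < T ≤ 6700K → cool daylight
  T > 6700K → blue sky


Temperature: 8930K
8930K > 6700K → blue sky
Classification: blue sky


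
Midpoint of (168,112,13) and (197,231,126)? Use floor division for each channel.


Midpoint: each channel = ⌊(C₁+C₂)/2⌋
R: ⌊(168+197)/2⌋ = 182
G: ⌊(112+231)/2⌋ = 171
B: ⌊(13+126)/2⌋ = 69
= RGB(182, 171, 69)


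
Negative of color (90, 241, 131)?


Invert: (255-R, 255-G, 255-B)
R: 255-90 = 165
G: 255-241 = 14
B: 255-131 = 124
= RGB(165, 14, 124)


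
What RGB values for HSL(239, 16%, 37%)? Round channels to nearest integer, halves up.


H=239°, S=0.16, L=0.37
C = (1-|2L-1|)×S = (1-|-0.26|)×0.16 = 0.1184
H' = H/60 = 239/60 ≈ 3.9833; X = C×(1-|H' mod 2 - 1|) ≈ 0.0020
m = L - C/2 = 0.37 - 0.0592 = 0.3108
Sector ⌊H'⌋ = 3 → (R',G',B') = (0.0, ≈0.0020, 0.1184)
RGB = ((R'+m)×255, (G'+m)×255, (B'+m)×255) = (79.254, 79.7572, 109.446)
Round half up → RGB(79, 80, 109)


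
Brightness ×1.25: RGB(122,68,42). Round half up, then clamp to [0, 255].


Multiply each channel by 1.25, round half up, clamp to [0, 255]
R: 122×1.25 = 152.5 → round → 153
G: 68×1.25 = 85
B: 42×1.25 = 52.5 → round → 53
= RGB(153, 85, 53)


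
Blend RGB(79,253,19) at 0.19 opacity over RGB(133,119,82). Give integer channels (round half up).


C = α×F + (1-α)×B, with 1-α = 0.81
R: 0.19×79 + 0.81×133 = 15.01 + 107.73 = 122.74 → 123
G: 0.19×253 + 0.81×119 = 48.07 + 96.39 = 144.46 → 144
B: 0.19×19 + 0.81×82 = 3.61 + 66.42 = 70.03 → 70
= RGB(123, 144, 70)


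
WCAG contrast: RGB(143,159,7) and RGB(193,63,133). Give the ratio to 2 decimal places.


Linearize each sRGB channel c=v/255: c/12.92 if c ≤ 0.04045 else ((c+0.055)/1.055)^2.4
L = 0.2126×R_lin + 0.7152×G_lin + 0.0722×B_lin
Color 1 (143,159,7):
  R=143: 143/255≈0.5608 > 0.04045 → ((0.5608+0.055)/1.055)^2.4 ≈ 0.27468
  G=159: 159/255≈0.6235 > 0.04045 → ((0.6235+0.055)/1.055)^2.4 ≈ 0.34670
  B=7: 7/255≈0.0275 ≤ 0.04045 → 0.0275/12.92 ≈ 0.00212
  L1 = 0.2126×0.27468 + 0.7152×0.34670 + 0.0722×0.00212 ≈ 0.30651
Color 2 (193,63,133):
  R=193: 193/255≈0.7569 > 0.04045 → ((0.7569+0.055)/1.055)^2.4 ≈ 0.53328
  G=63: 63/255≈0.2471 > 0.04045 → ((0.2471+0.055)/1.055)^2.4 ≈ 0.04971
  B=133: 133/255≈0.5216 > 0.04045 → ((0.5216+0.055)/1.055)^2.4 ≈ 0.23455
  L2 = 0.2126×0.53328 + 0.7152×0.04971 + 0.0722×0.23455 ≈ 0.16586
Lighter = 0.30651, Darker = 0.16586
Ratio = (L_lighter + 0.05) / (L_darker + 0.05)
Ratio = (0.30651 + 0.05) / (0.16586 + 0.05) = 0.35651 / 0.21586 ≈ 1.6516
Ratio ≈ 1.65:1


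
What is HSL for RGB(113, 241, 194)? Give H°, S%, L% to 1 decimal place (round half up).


Normalize: R'=113/255≈0.4431, G'=241/255≈0.9451, B'=194/255≈0.7608
Max=241/255, Min=113/255, Δ=Max-Min=128/255
L = (Max+Min)/2 = (241+113)/510 = 354/510 = 0.69411… → L = 69.4%
L > 0.5 → S = Δ/(2-Max-Min) = 128/(510-241-113) = 128/156 = 0.82051… → S = 82.1%
(the 1/255 factors cancel in S and H, so raw channel differences can be used)
Max is G' → H = 60 × ((B-R)/Δ + 2) = 60 × ((194-113)/128 + 2)
  81/128 + 2 = 0.6328… + 2 = 2.6328…
  H = 60 × 2.6328… = 157.968…° → H = 158.0°
= HSL(158.0°, 82.1%, 69.4%)


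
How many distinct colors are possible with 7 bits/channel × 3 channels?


Total bits = 7 bits/channel × 3 channels = 21 bits
Distinct colors = 2^21
= 2,097,152 colors


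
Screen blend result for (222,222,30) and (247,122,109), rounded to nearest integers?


Screen: C = 255 - (255-A)×(255-B)/255, rounded to nearest integer
R: 255 - (255-222)×(255-247)/255 = 255 - 264/255 ≈ 255 - 1.035 = 253.965 → 254
G: 255 - (255-222)×(255-122)/255 = 255 - 4389/255 ≈ 255 - 17.212 = 237.788 → 238
B: 255 - (255-30)×(255-109)/255 = 255 - 32850/255 ≈ 255 - 128.824 = 126.176 → 126
= RGB(254, 238, 126)


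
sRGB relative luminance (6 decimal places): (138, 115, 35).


Linearize each channel (sRGB transfer function): c = v/255; c_lin = c/12.92 if c ≤ 0.04045, else ((c+0.055)/1.055)^2.4
  R: 138/255 ≈ 0.541176 > 0.04045 → ((0.541176+0.055)/1.055)^2.4 ≈ 0.254152
  G: 115/255 ≈ 0.450980 > 0.04045 → ((0.450980+0.055)/1.055)^2.4 ≈ 0.171441
  B: 35/255 ≈ 0.137255 > 0.04045 → ((0.137255+0.055)/1.055)^2.4 ≈ 0.016807
R_lin = 0.254152, G_lin = 0.171441, B_lin = 0.016807
L = 0.2126×R + 0.7152×G + 0.0722×B
L = 0.2126×0.254152 + 0.7152×0.171441 + 0.0722×0.016807
L ≈ 0.177861


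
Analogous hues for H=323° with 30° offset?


Base hue: 323°
Left analog: (323 - 30) mod 360 = 293°
Right analog: (323 + 30) mod 360 = 353°
Analogous hues = 293° and 353°


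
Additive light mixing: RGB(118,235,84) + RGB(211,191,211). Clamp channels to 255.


Additive: each channel = min(255, C₁+C₂)
R: 118+211 = 329 → 255
G: 235+191 = 426 → 255
B: 84+211 = 295 → 255
= RGB(255, 255, 255)


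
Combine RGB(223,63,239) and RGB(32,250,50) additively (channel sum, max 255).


Additive: each channel = min(255, C₁+C₂)
R: 223+32 = 255 → 255
G: 63+250 = 313 → 255
B: 239+50 = 289 → 255
= RGB(255, 255, 255)


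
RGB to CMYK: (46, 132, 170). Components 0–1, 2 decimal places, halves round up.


R'=46/255≈0.1804, G'=132/255≈0.5176, B'=170/255≈0.6667
K = 1 - max(R',G',B') = 1 - 170/255 = 85/255 = 0.33333… → 0.33
(1-R'-K)/(1-K) simplifies to (max-R)/max with max = 170:
C = (170-46)/170 = 124/170 = 0.72941… → 0.73
M = (170-132)/170 = 38/170 = 0.22352… → 0.22
Y = (170-170)/170 = 0/170 = 0 → 0.00
= CMYK(0.73, 0.22, 0.00, 0.33)


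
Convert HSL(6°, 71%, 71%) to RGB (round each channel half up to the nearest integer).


H=6°, S=0.71, L=0.71
C = (1-|2L-1|)×S = (1-|0.42|)×0.71 = 0.4118
H' = H/60 = 6/60 ≈ 0.1000; X = C×(1-|H' mod 2 - 1|) = 0.04118
m = L - C/2 = 0.71 - 0.2059 = 0.5041
Sector ⌊H'⌋ = 0 → (R',G',B') = (0.4118, 0.04118, 0.0)
RGB = ((R'+m)×255, (G'+m)×255, (B'+m)×255) = (233.5545, 139.0464, 128.5455)
Round half up → RGB(234, 139, 129)


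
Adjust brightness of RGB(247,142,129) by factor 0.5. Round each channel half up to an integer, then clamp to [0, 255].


Multiply each channel by 0.5, round half up, clamp to [0, 255]
R: 247×0.5 = 123.5 → round → 124
G: 142×0.5 = 71
B: 129×0.5 = 64.5 → round → 65
= RGB(124, 71, 65)


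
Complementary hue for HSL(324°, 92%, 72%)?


Complement = opposite side of color wheel = hue + 180°
H' = (324 + 180) mod 360 = 144°
S and L unchanged.
= HSL(144°, 92%, 72%)


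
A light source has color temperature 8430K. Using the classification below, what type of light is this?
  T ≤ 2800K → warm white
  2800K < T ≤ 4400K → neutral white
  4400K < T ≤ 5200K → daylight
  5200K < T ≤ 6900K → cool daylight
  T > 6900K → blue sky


Temperature: 8430K
8430K > 6900K → blue sky
Classification: blue sky


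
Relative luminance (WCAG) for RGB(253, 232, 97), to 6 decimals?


Linearize each channel (sRGB transfer function): c = v/255; c_lin = c/12.92 if c ≤ 0.04045, else ((c+0.055)/1.055)^2.4
  R: 253/255 ≈ 0.992157 > 0.04045 → ((0.992157+0.055)/1.055)^2.4 ≈ 0.982251
  G: 232/255 ≈ 0.909804 > 0.04045 → ((0.909804+0.055)/1.055)^2.4 ≈ 0.806952
  B: 97/255 ≈ 0.380392 > 0.04045 → ((0.380392+0.055)/1.055)^2.4 ≈ 0.119538
R_lin = 0.982251, G_lin = 0.806952, B_lin = 0.119538
L = 0.2126×R + 0.7152×G + 0.0722×B
L = 0.2126×0.982251 + 0.7152×0.806952 + 0.0722×0.119538
L ≈ 0.794589


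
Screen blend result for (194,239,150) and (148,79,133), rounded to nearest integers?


Screen: C = 255 - (255-A)×(255-B)/255, rounded to nearest integer
R: 255 - (255-194)×(255-148)/255 = 255 - 6527/255 ≈ 255 - 25.596 = 229.404 → 229
G: 255 - (255-239)×(255-79)/255 = 255 - 2816/255 ≈ 255 - 11.043 = 243.957 → 244
B: 255 - (255-150)×(255-133)/255 = 255 - 12810/255 ≈ 255 - 50.235 = 204.765 → 205
= RGB(229, 244, 205)


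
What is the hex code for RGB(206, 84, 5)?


R = 206 → CE (hex)
G = 84 → 54 (hex)
B = 5 → 05 (hex)
Hex = #CE5405


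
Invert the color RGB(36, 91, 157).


Invert: (255-R, 255-G, 255-B)
R: 255-36 = 219
G: 255-91 = 164
B: 255-157 = 98
= RGB(219, 164, 98)


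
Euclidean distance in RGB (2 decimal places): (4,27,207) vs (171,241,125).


d = √[(R₁-R₂)² + (G₁-G₂)² + (B₁-B₂)²]
d = √[(4-171)² + (27-241)² + (207-125)²]
d = √[27889 + 45796 + 6724]
d = √80409
d ≈ 283.56


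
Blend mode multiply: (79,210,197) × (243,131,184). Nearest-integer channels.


Multiply: C = A×B/255, rounded to nearest integer
R: 79×243/255 = 19197/255 ≈ 75.282 → 75
G: 210×131/255 = 27510/255 ≈ 107.882 → 108
B: 197×184/255 = 36248/255 ≈ 142.149 → 142
= RGB(75, 108, 142)


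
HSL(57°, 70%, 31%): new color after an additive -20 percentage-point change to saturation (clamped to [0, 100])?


Original S = 70%
Adjustment = -20 percentage points
New S = 70 + (-20) = 50
Clamp to [0, 100] → 50
= HSL(57°, 50%, 31%)


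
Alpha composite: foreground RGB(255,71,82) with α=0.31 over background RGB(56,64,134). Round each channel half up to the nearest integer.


C = α×F + (1-α)×B, with 1-α = 0.69
R: 0.31×255 + 0.69×56 = 79.05 + 38.64 = 117.69 → 118
G: 0.31×71 + 0.69×64 = 22.01 + 44.16 = 66.17 → 66
B: 0.31×82 + 0.69×134 = 25.42 + 92.46 = 117.88 → 118
= RGB(118, 66, 118)


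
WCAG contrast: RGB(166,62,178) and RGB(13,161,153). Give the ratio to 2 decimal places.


Linearize each sRGB channel c=v/255: c/12.92 if c ≤ 0.04045 else ((c+0.055)/1.055)^2.4
L = 0.2126×R_lin + 0.7152×G_lin + 0.0722×B_lin
Color 1 (166,62,178):
  R=166: 166/255≈0.6510 > 0.04045 → ((0.6510+0.055)/1.055)^2.4 ≈ 0.38133
  G=62: 62/255≈0.2431 > 0.04045 → ((0.2431+0.055)/1.055)^2.4 ≈ 0.04817
  B=178: 178/255≈0.6980 > 0.04045 → ((0.6980+0.055)/1.055)^2.4 ≈ 0.44520
  L1 = 0.2126×0.38133 + 0.7152×0.04817 + 0.0722×0.44520 ≈ 0.14767
Color 2 (13,161,153):
  R=13: 13/255≈0.0510 > 0.04045 → ((0.0510+0.055)/1.055)^2.4 ≈ 0.00402
  G=161: 161/255≈0.6314 > 0.04045 → ((0.6314+0.055)/1.055)^2.4 ≈ 0.35640
  B=153: 153/255≈0.6000 > 0.04045 → ((0.6000+0.055)/1.055)^2.4 ≈ 0.31855
  L2 = 0.2126×0.00402 + 0.7152×0.35640 + 0.0722×0.31855 ≈ 0.27875
Lighter = 0.27875, Darker = 0.14767
Ratio = (L_lighter + 0.05) / (L_darker + 0.05)
Ratio = (0.27875 + 0.05) / (0.14767 + 0.05) = 0.32875 / 0.19767 ≈ 1.6632
Ratio ≈ 1.66:1
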